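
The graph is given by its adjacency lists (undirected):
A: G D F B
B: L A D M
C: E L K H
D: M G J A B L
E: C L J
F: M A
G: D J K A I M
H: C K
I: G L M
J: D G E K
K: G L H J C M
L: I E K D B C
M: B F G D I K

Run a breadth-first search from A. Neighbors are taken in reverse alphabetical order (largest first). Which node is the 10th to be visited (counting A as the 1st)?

L

Visit A; enqueue G, F, D, B → queue [G, F, D, B]
Visit G; enqueue M, K, J, I → queue [F, D, B, M, K, J, I]
Visit F → queue [D, B, M, K, J, I]
Visit D; enqueue L → queue [B, M, K, J, I, L]
Visit B → queue [M, K, J, I, L]
Visit M → queue [K, J, I, L]
Visit K; enqueue H, C → queue [J, I, L, H, C]
Visit J; enqueue E → queue [I, L, H, C, E]
Visit I → queue [L, H, C, E]
Visit L → queue [H, C, E]
Visit H → queue [C, E]
Visit C → queue [E]
Visit E → queue []

Visit order: A, G, F, D, B, M, K, J, I, L, H, C, E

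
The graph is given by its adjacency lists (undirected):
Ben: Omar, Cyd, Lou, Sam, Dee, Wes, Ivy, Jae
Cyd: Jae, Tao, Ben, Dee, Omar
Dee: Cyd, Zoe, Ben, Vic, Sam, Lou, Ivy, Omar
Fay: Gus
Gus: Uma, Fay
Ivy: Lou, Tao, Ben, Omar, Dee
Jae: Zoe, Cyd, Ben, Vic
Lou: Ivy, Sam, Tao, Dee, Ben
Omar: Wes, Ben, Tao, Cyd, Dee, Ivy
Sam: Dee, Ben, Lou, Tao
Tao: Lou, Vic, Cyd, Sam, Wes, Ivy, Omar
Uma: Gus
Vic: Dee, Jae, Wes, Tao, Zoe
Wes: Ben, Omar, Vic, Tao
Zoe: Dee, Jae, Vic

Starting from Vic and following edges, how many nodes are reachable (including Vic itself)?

12

BFS from Vic visits: Vic, Dee, Jae, Wes, Tao, Zoe, Cyd, Ben, Sam, Lou, Ivy, Omar
Reachable nodes: 12 of 15 total.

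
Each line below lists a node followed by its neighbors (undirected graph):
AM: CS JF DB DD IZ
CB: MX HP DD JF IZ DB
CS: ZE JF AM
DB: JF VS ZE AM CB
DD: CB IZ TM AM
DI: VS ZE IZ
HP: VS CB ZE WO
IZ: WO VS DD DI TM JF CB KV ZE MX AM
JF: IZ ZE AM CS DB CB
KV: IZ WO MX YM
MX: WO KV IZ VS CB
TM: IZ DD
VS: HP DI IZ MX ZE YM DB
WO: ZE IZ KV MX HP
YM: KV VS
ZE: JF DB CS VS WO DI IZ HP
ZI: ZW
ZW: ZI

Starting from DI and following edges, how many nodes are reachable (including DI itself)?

BFS from DI visits: DI, VS, ZE, IZ, HP, MX, YM, DB, JF, CS, WO, DD, TM, CB, KV, AM
Reachable nodes: 16 of 18 total.

16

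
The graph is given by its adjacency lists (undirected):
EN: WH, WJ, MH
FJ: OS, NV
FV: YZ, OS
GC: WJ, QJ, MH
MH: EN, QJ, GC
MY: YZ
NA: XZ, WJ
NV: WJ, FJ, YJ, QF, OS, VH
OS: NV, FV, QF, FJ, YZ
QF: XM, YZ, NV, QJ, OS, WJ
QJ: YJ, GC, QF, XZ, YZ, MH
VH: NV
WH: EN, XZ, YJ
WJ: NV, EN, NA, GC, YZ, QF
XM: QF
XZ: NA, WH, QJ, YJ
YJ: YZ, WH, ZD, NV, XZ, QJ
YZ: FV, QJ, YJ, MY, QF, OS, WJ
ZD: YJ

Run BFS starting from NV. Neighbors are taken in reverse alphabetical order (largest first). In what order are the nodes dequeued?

Visit NV; enqueue YJ, WJ, VH, QF, OS, FJ → queue [YJ, WJ, VH, QF, OS, FJ]
Visit YJ; enqueue ZD, YZ, XZ, WH, QJ → queue [WJ, VH, QF, OS, FJ, ZD, YZ, XZ, WH, QJ]
Visit WJ; enqueue NA, GC, EN → queue [VH, QF, OS, FJ, ZD, YZ, XZ, WH, QJ, NA, GC, EN]
Visit VH → queue [QF, OS, FJ, ZD, YZ, XZ, WH, QJ, NA, GC, EN]
Visit QF; enqueue XM → queue [OS, FJ, ZD, YZ, XZ, WH, QJ, NA, GC, EN, XM]
Visit OS; enqueue FV → queue [FJ, ZD, YZ, XZ, WH, QJ, NA, GC, EN, XM, FV]
Visit FJ → queue [ZD, YZ, XZ, WH, QJ, NA, GC, EN, XM, FV]
Visit ZD → queue [YZ, XZ, WH, QJ, NA, GC, EN, XM, FV]
Visit YZ; enqueue MY → queue [XZ, WH, QJ, NA, GC, EN, XM, FV, MY]
Visit XZ → queue [WH, QJ, NA, GC, EN, XM, FV, MY]
Visit WH → queue [QJ, NA, GC, EN, XM, FV, MY]
Visit QJ; enqueue MH → queue [NA, GC, EN, XM, FV, MY, MH]
Visit NA → queue [GC, EN, XM, FV, MY, MH]
Visit GC → queue [EN, XM, FV, MY, MH]
Visit EN → queue [XM, FV, MY, MH]
Visit XM → queue [FV, MY, MH]
Visit FV → queue [MY, MH]
Visit MY → queue [MH]
Visit MH → queue []

NV YJ WJ VH QF OS FJ ZD YZ XZ WH QJ NA GC EN XM FV MY MH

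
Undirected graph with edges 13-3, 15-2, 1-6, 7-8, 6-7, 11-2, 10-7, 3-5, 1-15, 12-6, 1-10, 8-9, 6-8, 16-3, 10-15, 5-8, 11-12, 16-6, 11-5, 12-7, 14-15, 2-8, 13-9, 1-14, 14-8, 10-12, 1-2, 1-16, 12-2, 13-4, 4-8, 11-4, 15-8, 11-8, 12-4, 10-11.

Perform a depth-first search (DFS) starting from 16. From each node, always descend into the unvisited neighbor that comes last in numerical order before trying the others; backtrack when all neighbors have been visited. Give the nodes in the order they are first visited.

Visit 16
16 → 6
6 → 12
12 → 11
11 → 10
10 → 15
15 → 14
14 → 8
8 → 9
9 → 13
13 → 4
13 → 3
3 → 5
8 → 7
8 → 2
2 → 1

16 6 12 11 10 15 14 8 9 13 4 3 5 7 2 1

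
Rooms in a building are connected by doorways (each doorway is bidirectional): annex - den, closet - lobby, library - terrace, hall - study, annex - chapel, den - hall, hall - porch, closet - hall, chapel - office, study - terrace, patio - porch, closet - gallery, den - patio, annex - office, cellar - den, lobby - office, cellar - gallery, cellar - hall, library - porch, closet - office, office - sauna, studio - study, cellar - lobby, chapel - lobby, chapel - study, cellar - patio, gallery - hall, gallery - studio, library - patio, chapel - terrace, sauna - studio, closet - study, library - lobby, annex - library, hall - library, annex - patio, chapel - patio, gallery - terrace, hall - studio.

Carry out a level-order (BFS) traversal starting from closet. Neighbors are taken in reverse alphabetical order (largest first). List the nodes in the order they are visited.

closet study office lobby hall gallery terrace studio chapel sauna annex library cellar porch den patio

Visit closet; enqueue study, office, lobby, hall, gallery → queue [study, office, lobby, hall, gallery]
Visit study; enqueue terrace, studio, chapel → queue [office, lobby, hall, gallery, terrace, studio, chapel]
Visit office; enqueue sauna, annex → queue [lobby, hall, gallery, terrace, studio, chapel, sauna, annex]
Visit lobby; enqueue library, cellar → queue [hall, gallery, terrace, studio, chapel, sauna, annex, library, cellar]
Visit hall; enqueue porch, den → queue [gallery, terrace, studio, chapel, sauna, annex, library, cellar, porch, den]
Visit gallery → queue [terrace, studio, chapel, sauna, annex, library, cellar, porch, den]
Visit terrace → queue [studio, chapel, sauna, annex, library, cellar, porch, den]
Visit studio → queue [chapel, sauna, annex, library, cellar, porch, den]
Visit chapel; enqueue patio → queue [sauna, annex, library, cellar, porch, den, patio]
Visit sauna → queue [annex, library, cellar, porch, den, patio]
Visit annex → queue [library, cellar, porch, den, patio]
Visit library → queue [cellar, porch, den, patio]
Visit cellar → queue [porch, den, patio]
Visit porch → queue [den, patio]
Visit den → queue [patio]
Visit patio → queue []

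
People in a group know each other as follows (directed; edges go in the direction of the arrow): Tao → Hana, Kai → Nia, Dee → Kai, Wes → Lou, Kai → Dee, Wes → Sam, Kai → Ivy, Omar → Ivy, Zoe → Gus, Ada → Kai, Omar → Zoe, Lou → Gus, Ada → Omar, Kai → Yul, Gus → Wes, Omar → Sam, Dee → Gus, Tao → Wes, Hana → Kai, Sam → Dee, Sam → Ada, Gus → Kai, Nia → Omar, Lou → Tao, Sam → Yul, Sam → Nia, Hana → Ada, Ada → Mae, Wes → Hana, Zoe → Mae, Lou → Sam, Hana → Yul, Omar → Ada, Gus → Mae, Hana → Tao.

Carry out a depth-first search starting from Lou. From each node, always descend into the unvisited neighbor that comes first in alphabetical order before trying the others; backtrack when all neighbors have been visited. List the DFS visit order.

Lou, Gus, Kai, Dee, Ivy, Nia, Omar, Ada, Mae, Sam, Yul, Zoe, Wes, Hana, Tao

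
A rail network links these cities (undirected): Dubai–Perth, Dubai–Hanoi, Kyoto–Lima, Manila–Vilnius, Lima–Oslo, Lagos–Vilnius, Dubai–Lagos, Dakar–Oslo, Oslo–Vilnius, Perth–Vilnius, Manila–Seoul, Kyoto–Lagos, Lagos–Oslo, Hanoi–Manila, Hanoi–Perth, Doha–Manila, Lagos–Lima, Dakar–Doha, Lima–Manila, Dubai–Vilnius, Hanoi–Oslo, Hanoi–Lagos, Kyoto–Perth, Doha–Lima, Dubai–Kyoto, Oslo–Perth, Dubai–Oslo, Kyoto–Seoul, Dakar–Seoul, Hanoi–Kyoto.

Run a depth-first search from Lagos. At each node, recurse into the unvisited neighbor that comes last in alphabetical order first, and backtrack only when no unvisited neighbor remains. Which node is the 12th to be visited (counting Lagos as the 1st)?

Doha

Visit Lagos
Lagos → Vilnius
Vilnius → Perth
Perth → Oslo
Oslo → Lima
Lima → Manila
Manila → Seoul
Seoul → Kyoto
Kyoto → Hanoi
Hanoi → Dubai
Seoul → Dakar
Dakar → Doha

Visit order: Lagos, Vilnius, Perth, Oslo, Lima, Manila, Seoul, Kyoto, Hanoi, Dubai, Dakar, Doha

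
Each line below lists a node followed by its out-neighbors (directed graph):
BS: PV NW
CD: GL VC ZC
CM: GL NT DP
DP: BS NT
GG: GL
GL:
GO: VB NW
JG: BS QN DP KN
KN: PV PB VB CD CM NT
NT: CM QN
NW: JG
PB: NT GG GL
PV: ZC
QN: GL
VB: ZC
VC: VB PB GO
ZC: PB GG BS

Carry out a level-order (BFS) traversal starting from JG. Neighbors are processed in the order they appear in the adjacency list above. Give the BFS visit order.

Visit JG; enqueue BS, QN, DP, KN → queue [BS, QN, DP, KN]
Visit BS; enqueue PV, NW → queue [QN, DP, KN, PV, NW]
Visit QN; enqueue GL → queue [DP, KN, PV, NW, GL]
Visit DP; enqueue NT → queue [KN, PV, NW, GL, NT]
Visit KN; enqueue PB, VB, CD, CM → queue [PV, NW, GL, NT, PB, VB, CD, CM]
Visit PV; enqueue ZC → queue [NW, GL, NT, PB, VB, CD, CM, ZC]
Visit NW → queue [GL, NT, PB, VB, CD, CM, ZC]
Visit GL → queue [NT, PB, VB, CD, CM, ZC]
Visit NT → queue [PB, VB, CD, CM, ZC]
Visit PB; enqueue GG → queue [VB, CD, CM, ZC, GG]
Visit VB → queue [CD, CM, ZC, GG]
Visit CD; enqueue VC → queue [CM, ZC, GG, VC]
Visit CM → queue [ZC, GG, VC]
Visit ZC → queue [GG, VC]
Visit GG → queue [VC]
Visit VC; enqueue GO → queue [GO]
Visit GO → queue []

JG, BS, QN, DP, KN, PV, NW, GL, NT, PB, VB, CD, CM, ZC, GG, VC, GO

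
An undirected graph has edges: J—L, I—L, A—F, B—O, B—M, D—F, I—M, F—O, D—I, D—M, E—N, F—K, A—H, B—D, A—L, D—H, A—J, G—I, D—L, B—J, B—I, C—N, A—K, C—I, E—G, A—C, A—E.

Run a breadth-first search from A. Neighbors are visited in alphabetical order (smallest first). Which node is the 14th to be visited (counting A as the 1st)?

Visit A; enqueue C, E, F, H, J, K, L → queue [C, E, F, H, J, K, L]
Visit C; enqueue I, N → queue [E, F, H, J, K, L, I, N]
Visit E; enqueue G → queue [F, H, J, K, L, I, N, G]
Visit F; enqueue D, O → queue [H, J, K, L, I, N, G, D, O]
Visit H → queue [J, K, L, I, N, G, D, O]
Visit J; enqueue B → queue [K, L, I, N, G, D, O, B]
Visit K → queue [L, I, N, G, D, O, B]
Visit L → queue [I, N, G, D, O, B]
Visit I; enqueue M → queue [N, G, D, O, B, M]
Visit N → queue [G, D, O, B, M]
Visit G → queue [D, O, B, M]
Visit D → queue [O, B, M]
Visit O → queue [B, M]
Visit B → queue [M]
Visit M → queue []

Visit order: A, C, E, F, H, J, K, L, I, N, G, D, O, B, M

B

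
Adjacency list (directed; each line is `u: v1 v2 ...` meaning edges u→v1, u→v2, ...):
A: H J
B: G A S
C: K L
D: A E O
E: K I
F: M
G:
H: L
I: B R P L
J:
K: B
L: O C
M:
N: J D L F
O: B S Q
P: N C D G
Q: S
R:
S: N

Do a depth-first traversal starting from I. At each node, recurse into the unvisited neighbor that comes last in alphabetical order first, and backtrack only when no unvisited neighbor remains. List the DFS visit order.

I -> R -> P -> N -> L -> O -> S -> Q -> B -> G -> A -> J -> H -> C -> K -> F -> M -> D -> E

Visit I
I → R
I → P
P → N
N → L
L → O
O → S
O → Q
O → B
B → G
B → A
A → J
A → H
L → C
C → K
N → F
F → M
N → D
D → E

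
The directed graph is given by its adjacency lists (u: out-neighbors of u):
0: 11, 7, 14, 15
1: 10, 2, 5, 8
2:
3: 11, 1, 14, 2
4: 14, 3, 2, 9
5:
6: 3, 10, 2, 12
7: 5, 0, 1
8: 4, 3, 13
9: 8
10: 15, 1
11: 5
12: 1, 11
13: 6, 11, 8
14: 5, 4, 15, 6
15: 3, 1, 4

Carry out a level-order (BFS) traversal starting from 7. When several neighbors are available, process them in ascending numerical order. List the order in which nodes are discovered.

Visit 7; enqueue 0, 1, 5 → queue [0, 1, 5]
Visit 0; enqueue 11, 14, 15 → queue [1, 5, 11, 14, 15]
Visit 1; enqueue 2, 8, 10 → queue [5, 11, 14, 15, 2, 8, 10]
Visit 5 → queue [11, 14, 15, 2, 8, 10]
Visit 11 → queue [14, 15, 2, 8, 10]
Visit 14; enqueue 4, 6 → queue [15, 2, 8, 10, 4, 6]
Visit 15; enqueue 3 → queue [2, 8, 10, 4, 6, 3]
Visit 2 → queue [8, 10, 4, 6, 3]
Visit 8; enqueue 13 → queue [10, 4, 6, 3, 13]
Visit 10 → queue [4, 6, 3, 13]
Visit 4; enqueue 9 → queue [6, 3, 13, 9]
Visit 6; enqueue 12 → queue [3, 13, 9, 12]
Visit 3 → queue [13, 9, 12]
Visit 13 → queue [9, 12]
Visit 9 → queue [12]
Visit 12 → queue []

7 0 1 5 11 14 15 2 8 10 4 6 3 13 9 12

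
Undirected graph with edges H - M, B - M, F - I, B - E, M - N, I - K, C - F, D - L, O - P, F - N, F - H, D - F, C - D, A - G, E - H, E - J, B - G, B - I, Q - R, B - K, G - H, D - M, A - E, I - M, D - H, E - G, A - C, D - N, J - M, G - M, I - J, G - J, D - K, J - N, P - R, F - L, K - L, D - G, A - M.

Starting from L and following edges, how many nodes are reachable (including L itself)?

BFS from L visits: L, D, F, K, C, G, H, M, N, I, B, A, E, J
Reachable nodes: 14 of 18 total.

14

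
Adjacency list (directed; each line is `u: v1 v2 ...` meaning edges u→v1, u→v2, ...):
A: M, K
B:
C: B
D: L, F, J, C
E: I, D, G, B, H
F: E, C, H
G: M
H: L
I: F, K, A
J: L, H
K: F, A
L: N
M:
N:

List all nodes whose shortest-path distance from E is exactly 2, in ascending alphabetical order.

Level 0: E
Level 1: B, D, G, H, I
Level 2: A, C, F, J, K, L, M
Level 3: N

A, C, F, J, K, L, M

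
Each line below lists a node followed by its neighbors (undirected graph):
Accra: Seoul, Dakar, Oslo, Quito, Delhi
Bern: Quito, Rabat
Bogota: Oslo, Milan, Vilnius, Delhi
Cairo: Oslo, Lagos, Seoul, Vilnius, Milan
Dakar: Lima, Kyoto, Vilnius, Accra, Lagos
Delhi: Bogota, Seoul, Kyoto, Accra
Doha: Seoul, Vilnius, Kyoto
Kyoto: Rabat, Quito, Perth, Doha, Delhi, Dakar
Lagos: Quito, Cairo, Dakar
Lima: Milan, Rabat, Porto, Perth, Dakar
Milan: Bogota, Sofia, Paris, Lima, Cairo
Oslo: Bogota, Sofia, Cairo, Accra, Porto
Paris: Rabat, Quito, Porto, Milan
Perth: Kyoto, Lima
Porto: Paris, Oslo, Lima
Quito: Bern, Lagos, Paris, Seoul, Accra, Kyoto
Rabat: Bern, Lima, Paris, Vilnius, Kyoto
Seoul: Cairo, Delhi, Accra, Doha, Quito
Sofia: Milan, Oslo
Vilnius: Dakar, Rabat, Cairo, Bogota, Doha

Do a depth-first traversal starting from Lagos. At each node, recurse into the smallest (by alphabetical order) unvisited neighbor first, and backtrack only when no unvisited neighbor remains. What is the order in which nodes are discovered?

Lagos Cairo Milan Bogota Delhi Accra Dakar Kyoto Doha Seoul Quito Bern Rabat Lima Perth Porto Oslo Sofia Paris Vilnius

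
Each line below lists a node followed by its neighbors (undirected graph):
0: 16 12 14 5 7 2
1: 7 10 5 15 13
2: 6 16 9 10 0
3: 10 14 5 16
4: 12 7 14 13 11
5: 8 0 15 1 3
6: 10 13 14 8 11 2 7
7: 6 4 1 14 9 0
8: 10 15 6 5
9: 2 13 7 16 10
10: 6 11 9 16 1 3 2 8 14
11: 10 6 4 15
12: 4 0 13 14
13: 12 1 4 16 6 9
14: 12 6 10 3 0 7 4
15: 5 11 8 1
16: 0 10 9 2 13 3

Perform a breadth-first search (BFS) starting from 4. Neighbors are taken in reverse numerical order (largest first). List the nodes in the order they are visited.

Visit 4; enqueue 14, 13, 12, 11, 7 → queue [14, 13, 12, 11, 7]
Visit 14; enqueue 10, 6, 3, 0 → queue [13, 12, 11, 7, 10, 6, 3, 0]
Visit 13; enqueue 16, 9, 1 → queue [12, 11, 7, 10, 6, 3, 0, 16, 9, 1]
Visit 12 → queue [11, 7, 10, 6, 3, 0, 16, 9, 1]
Visit 11; enqueue 15 → queue [7, 10, 6, 3, 0, 16, 9, 1, 15]
Visit 7 → queue [10, 6, 3, 0, 16, 9, 1, 15]
Visit 10; enqueue 8, 2 → queue [6, 3, 0, 16, 9, 1, 15, 8, 2]
Visit 6 → queue [3, 0, 16, 9, 1, 15, 8, 2]
Visit 3; enqueue 5 → queue [0, 16, 9, 1, 15, 8, 2, 5]
Visit 0 → queue [16, 9, 1, 15, 8, 2, 5]
Visit 16 → queue [9, 1, 15, 8, 2, 5]
Visit 9 → queue [1, 15, 8, 2, 5]
Visit 1 → queue [15, 8, 2, 5]
Visit 15 → queue [8, 2, 5]
Visit 8 → queue [2, 5]
Visit 2 → queue [5]
Visit 5 → queue []

4, 14, 13, 12, 11, 7, 10, 6, 3, 0, 16, 9, 1, 15, 8, 2, 5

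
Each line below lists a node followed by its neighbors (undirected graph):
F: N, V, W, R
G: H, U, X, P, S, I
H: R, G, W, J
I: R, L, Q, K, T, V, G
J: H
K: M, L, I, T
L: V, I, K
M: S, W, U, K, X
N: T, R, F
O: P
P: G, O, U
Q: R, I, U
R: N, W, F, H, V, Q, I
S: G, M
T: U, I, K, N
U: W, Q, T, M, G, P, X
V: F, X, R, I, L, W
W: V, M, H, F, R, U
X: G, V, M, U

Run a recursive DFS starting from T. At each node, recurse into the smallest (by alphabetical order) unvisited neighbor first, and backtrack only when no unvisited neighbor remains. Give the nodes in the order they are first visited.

Visit T
T → I
I → G
G → H
H → J
H → R
R → F
F → N
F → V
V → L
L → K
K → M
M → S
M → U
U → P
P → O
U → Q
U → W
U → X

T -> I -> G -> H -> J -> R -> F -> N -> V -> L -> K -> M -> S -> U -> P -> O -> Q -> W -> X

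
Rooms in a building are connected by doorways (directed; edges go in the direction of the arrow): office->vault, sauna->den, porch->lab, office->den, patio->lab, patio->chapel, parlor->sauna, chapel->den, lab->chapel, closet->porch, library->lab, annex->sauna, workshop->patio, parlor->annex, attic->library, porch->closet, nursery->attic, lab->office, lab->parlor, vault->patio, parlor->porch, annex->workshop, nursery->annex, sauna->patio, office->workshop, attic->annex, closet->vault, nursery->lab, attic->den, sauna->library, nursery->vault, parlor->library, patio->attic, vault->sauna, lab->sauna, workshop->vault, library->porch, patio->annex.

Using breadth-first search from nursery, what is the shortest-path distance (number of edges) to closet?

4

Level 0: nursery
Level 1: annex, attic, lab, vault
Level 2: chapel, den, library, office, parlor, patio, sauna, workshop
Level 3: porch
Level 4: closet
closet first appears at level 4.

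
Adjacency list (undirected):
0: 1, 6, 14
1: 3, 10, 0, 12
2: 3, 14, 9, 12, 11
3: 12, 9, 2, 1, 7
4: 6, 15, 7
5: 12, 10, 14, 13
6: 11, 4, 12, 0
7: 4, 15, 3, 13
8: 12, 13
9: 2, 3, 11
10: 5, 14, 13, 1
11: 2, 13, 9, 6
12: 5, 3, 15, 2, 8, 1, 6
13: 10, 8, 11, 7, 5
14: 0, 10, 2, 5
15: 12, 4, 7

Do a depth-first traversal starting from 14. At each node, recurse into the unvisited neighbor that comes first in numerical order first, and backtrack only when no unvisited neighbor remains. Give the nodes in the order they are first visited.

Visit 14
14 → 0
0 → 1
1 → 3
3 → 2
2 → 9
9 → 11
11 → 6
6 → 4
4 → 7
7 → 13
13 → 5
5 → 10
5 → 12
12 → 8
12 → 15

14 -> 0 -> 1 -> 3 -> 2 -> 9 -> 11 -> 6 -> 4 -> 7 -> 13 -> 5 -> 10 -> 12 -> 8 -> 15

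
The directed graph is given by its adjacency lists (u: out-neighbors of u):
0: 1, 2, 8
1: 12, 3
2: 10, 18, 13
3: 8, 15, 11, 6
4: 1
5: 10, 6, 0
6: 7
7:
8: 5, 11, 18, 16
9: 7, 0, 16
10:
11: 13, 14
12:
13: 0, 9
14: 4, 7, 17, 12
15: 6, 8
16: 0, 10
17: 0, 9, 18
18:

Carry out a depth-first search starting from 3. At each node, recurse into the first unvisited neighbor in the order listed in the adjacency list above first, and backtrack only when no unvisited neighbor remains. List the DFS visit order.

Visit 3
3 → 8
8 → 5
5 → 10
5 → 6
6 → 7
5 → 0
0 → 1
1 → 12
0 → 2
2 → 18
2 → 13
13 → 9
9 → 16
8 → 11
11 → 14
14 → 4
14 → 17
3 → 15

3, 8, 5, 10, 6, 7, 0, 1, 12, 2, 18, 13, 9, 16, 11, 14, 4, 17, 15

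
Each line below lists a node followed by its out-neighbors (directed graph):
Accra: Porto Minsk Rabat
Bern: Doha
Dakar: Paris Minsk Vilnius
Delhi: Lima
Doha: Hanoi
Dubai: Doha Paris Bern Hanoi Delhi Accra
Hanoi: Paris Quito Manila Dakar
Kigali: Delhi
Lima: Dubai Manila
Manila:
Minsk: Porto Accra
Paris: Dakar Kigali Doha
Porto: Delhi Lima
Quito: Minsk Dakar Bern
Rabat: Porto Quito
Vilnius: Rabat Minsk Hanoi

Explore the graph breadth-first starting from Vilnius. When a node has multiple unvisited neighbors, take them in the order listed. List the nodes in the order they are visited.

Vilnius, Rabat, Minsk, Hanoi, Porto, Quito, Accra, Paris, Manila, Dakar, Delhi, Lima, Bern, Kigali, Doha, Dubai

Visit Vilnius; enqueue Rabat, Minsk, Hanoi → queue [Rabat, Minsk, Hanoi]
Visit Rabat; enqueue Porto, Quito → queue [Minsk, Hanoi, Porto, Quito]
Visit Minsk; enqueue Accra → queue [Hanoi, Porto, Quito, Accra]
Visit Hanoi; enqueue Paris, Manila, Dakar → queue [Porto, Quito, Accra, Paris, Manila, Dakar]
Visit Porto; enqueue Delhi, Lima → queue [Quito, Accra, Paris, Manila, Dakar, Delhi, Lima]
Visit Quito; enqueue Bern → queue [Accra, Paris, Manila, Dakar, Delhi, Lima, Bern]
Visit Accra → queue [Paris, Manila, Dakar, Delhi, Lima, Bern]
Visit Paris; enqueue Kigali, Doha → queue [Manila, Dakar, Delhi, Lima, Bern, Kigali, Doha]
Visit Manila → queue [Dakar, Delhi, Lima, Bern, Kigali, Doha]
Visit Dakar → queue [Delhi, Lima, Bern, Kigali, Doha]
Visit Delhi → queue [Lima, Bern, Kigali, Doha]
Visit Lima; enqueue Dubai → queue [Bern, Kigali, Doha, Dubai]
Visit Bern → queue [Kigali, Doha, Dubai]
Visit Kigali → queue [Doha, Dubai]
Visit Doha → queue [Dubai]
Visit Dubai → queue []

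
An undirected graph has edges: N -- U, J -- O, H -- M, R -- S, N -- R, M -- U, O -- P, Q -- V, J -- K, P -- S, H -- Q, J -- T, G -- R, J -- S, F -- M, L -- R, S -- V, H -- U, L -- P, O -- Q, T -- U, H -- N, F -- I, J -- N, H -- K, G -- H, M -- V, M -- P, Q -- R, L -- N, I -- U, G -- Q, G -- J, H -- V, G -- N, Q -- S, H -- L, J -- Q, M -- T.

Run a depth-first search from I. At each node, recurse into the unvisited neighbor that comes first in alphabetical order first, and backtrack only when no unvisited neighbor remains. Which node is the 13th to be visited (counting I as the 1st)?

R

Visit I
I → F
F → M
M → H
H → G
G → J
J → K
J → N
N → L
L → P
P → O
O → Q
Q → R
R → S
S → V
N → U
U → T

Visit order: I, F, M, H, G, J, K, N, L, P, O, Q, R, S, V, U, T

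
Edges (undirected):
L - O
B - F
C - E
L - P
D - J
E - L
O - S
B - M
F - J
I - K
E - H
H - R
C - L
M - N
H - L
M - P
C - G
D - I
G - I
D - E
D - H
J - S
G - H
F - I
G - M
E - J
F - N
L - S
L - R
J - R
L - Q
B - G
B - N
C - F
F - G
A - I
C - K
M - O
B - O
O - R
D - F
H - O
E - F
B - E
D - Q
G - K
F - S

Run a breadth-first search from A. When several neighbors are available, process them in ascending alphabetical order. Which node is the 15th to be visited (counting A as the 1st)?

Visit A; enqueue I → queue [I]
Visit I; enqueue D, F, G, K → queue [D, F, G, K]
Visit D; enqueue E, H, J, Q → queue [F, G, K, E, H, J, Q]
Visit F; enqueue B, C, N, S → queue [G, K, E, H, J, Q, B, C, N, S]
Visit G; enqueue M → queue [K, E, H, J, Q, B, C, N, S, M]
Visit K → queue [E, H, J, Q, B, C, N, S, M]
Visit E; enqueue L → queue [H, J, Q, B, C, N, S, M, L]
Visit H; enqueue O, R → queue [J, Q, B, C, N, S, M, L, O, R]
Visit J → queue [Q, B, C, N, S, M, L, O, R]
Visit Q → queue [B, C, N, S, M, L, O, R]
Visit B → queue [C, N, S, M, L, O, R]
Visit C → queue [N, S, M, L, O, R]
Visit N → queue [S, M, L, O, R]
Visit S → queue [M, L, O, R]
Visit M; enqueue P → queue [L, O, R, P]
Visit L → queue [O, R, P]
Visit O → queue [R, P]
Visit R → queue [P]
Visit P → queue []

Visit order: A, I, D, F, G, K, E, H, J, Q, B, C, N, S, M, L, O, R, P

M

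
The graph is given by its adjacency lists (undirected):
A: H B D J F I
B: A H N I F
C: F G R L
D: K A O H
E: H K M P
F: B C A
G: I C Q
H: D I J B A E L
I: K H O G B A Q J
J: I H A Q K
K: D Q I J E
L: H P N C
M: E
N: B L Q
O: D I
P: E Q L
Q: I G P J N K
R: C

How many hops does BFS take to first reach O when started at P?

3

Level 0: P
Level 1: E, L, Q
Level 2: C, G, H, I, J, K, M, N
Level 3: A, B, D, F, O, R
O first appears at level 3.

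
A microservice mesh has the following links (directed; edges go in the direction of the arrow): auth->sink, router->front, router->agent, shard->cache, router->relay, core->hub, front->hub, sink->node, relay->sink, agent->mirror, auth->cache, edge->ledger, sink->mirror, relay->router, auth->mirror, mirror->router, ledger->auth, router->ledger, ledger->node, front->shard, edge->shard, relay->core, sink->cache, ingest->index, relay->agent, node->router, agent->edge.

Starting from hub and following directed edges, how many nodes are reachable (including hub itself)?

BFS from hub visits: hub
Reachable nodes: 1 of 16 total.

1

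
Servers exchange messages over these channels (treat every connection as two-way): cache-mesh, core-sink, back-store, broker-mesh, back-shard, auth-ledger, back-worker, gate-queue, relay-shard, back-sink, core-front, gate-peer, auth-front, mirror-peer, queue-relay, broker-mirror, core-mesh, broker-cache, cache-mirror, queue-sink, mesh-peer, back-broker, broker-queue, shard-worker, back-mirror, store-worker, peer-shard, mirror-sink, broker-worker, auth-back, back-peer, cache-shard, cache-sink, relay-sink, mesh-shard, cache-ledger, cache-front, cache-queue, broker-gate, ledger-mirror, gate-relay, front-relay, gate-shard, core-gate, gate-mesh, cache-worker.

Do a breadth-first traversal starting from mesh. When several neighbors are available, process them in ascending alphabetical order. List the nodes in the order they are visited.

Visit mesh; enqueue broker, cache, core, gate, peer, shard → queue [broker, cache, core, gate, peer, shard]
Visit broker; enqueue back, mirror, queue, worker → queue [cache, core, gate, peer, shard, back, mirror, queue, worker]
Visit cache; enqueue front, ledger, sink → queue [core, gate, peer, shard, back, mirror, queue, worker, front, ledger, sink]
Visit core → queue [gate, peer, shard, back, mirror, queue, worker, front, ledger, sink]
Visit gate; enqueue relay → queue [peer, shard, back, mirror, queue, worker, front, ledger, sink, relay]
Visit peer → queue [shard, back, mirror, queue, worker, front, ledger, sink, relay]
Visit shard → queue [back, mirror, queue, worker, front, ledger, sink, relay]
Visit back; enqueue auth, store → queue [mirror, queue, worker, front, ledger, sink, relay, auth, store]
Visit mirror → queue [queue, worker, front, ledger, sink, relay, auth, store]
Visit queue → queue [worker, front, ledger, sink, relay, auth, store]
Visit worker → queue [front, ledger, sink, relay, auth, store]
Visit front → queue [ledger, sink, relay, auth, store]
Visit ledger → queue [sink, relay, auth, store]
Visit sink → queue [relay, auth, store]
Visit relay → queue [auth, store]
Visit auth → queue [store]
Visit store → queue []

mesh, broker, cache, core, gate, peer, shard, back, mirror, queue, worker, front, ledger, sink, relay, auth, store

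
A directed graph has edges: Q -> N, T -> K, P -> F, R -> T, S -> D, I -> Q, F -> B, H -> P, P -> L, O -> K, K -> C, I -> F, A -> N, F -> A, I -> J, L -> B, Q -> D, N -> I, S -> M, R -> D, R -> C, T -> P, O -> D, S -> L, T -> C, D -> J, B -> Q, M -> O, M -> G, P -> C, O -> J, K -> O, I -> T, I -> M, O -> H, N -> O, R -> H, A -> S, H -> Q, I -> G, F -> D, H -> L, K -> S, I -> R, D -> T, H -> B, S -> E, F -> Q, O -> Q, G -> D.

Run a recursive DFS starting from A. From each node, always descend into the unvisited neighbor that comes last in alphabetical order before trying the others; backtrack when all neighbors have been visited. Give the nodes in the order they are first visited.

A -> S -> M -> O -> Q -> N -> I -> T -> P -> L -> B -> F -> D -> J -> C -> K -> R -> H -> G -> E

Visit A
A → S
S → M
M → O
O → Q
Q → N
N → I
I → T
T → P
P → L
L → B
P → F
F → D
D → J
P → C
T → K
I → R
R → H
I → G
S → E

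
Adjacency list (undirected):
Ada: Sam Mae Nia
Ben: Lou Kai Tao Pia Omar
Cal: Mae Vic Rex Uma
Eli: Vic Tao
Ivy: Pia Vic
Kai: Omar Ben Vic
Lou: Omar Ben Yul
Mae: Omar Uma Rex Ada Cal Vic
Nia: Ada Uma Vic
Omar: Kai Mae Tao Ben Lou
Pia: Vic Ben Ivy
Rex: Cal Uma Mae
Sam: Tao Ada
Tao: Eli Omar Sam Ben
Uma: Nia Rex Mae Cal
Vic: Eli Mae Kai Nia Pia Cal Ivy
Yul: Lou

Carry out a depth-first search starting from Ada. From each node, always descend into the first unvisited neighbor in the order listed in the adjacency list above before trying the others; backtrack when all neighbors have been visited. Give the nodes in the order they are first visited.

Visit Ada
Ada → Sam
Sam → Tao
Tao → Eli
Eli → Vic
Vic → Mae
Mae → Omar
Omar → Kai
Kai → Ben
Ben → Lou
Lou → Yul
Ben → Pia
Pia → Ivy
Mae → Uma
Uma → Nia
Uma → Rex
Rex → Cal

Ada -> Sam -> Tao -> Eli -> Vic -> Mae -> Omar -> Kai -> Ben -> Lou -> Yul -> Pia -> Ivy -> Uma -> Nia -> Rex -> Cal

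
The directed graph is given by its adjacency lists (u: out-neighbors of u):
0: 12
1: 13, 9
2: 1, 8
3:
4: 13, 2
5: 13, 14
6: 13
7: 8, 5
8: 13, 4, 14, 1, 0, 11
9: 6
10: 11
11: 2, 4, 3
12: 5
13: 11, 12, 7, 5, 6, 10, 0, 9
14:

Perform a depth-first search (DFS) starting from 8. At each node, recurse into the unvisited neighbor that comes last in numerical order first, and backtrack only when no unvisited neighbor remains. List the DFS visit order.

8 14 13 12 5 11 4 2 1 9 6 3 10 7 0

Visit 8
8 → 14
8 → 13
13 → 12
12 → 5
13 → 11
11 → 4
4 → 2
2 → 1
1 → 9
9 → 6
11 → 3
13 → 10
13 → 7
13 → 0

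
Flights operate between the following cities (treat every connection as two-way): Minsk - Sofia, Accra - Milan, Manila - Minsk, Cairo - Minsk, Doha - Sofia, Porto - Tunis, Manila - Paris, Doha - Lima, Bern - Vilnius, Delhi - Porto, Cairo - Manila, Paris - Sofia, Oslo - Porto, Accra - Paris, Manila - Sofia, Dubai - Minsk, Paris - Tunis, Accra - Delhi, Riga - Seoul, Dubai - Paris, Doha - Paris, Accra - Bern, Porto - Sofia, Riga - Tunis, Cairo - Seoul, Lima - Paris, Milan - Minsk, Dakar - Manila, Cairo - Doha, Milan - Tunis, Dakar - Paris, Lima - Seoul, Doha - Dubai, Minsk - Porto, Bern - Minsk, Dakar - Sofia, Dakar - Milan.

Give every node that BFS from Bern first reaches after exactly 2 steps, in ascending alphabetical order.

Level 0: Bern
Level 1: Accra, Minsk, Vilnius
Level 2: Cairo, Delhi, Dubai, Manila, Milan, Paris, Porto, Sofia
Level 3: Dakar, Doha, Lima, Oslo, Seoul, Tunis
Level 4: Riga

Cairo, Delhi, Dubai, Manila, Milan, Paris, Porto, Sofia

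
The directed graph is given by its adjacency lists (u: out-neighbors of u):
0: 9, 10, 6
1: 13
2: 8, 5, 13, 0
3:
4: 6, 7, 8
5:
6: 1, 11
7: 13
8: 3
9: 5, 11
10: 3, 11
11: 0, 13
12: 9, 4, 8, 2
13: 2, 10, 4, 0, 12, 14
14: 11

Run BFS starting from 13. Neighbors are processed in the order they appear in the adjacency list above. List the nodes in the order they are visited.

13 → 2 → 10 → 4 → 0 → 12 → 14 → 8 → 5 → 3 → 11 → 6 → 7 → 9 → 1

Visit 13; enqueue 2, 10, 4, 0, 12, 14 → queue [2, 10, 4, 0, 12, 14]
Visit 2; enqueue 8, 5 → queue [10, 4, 0, 12, 14, 8, 5]
Visit 10; enqueue 3, 11 → queue [4, 0, 12, 14, 8, 5, 3, 11]
Visit 4; enqueue 6, 7 → queue [0, 12, 14, 8, 5, 3, 11, 6, 7]
Visit 0; enqueue 9 → queue [12, 14, 8, 5, 3, 11, 6, 7, 9]
Visit 12 → queue [14, 8, 5, 3, 11, 6, 7, 9]
Visit 14 → queue [8, 5, 3, 11, 6, 7, 9]
Visit 8 → queue [5, 3, 11, 6, 7, 9]
Visit 5 → queue [3, 11, 6, 7, 9]
Visit 3 → queue [11, 6, 7, 9]
Visit 11 → queue [6, 7, 9]
Visit 6; enqueue 1 → queue [7, 9, 1]
Visit 7 → queue [9, 1]
Visit 9 → queue [1]
Visit 1 → queue []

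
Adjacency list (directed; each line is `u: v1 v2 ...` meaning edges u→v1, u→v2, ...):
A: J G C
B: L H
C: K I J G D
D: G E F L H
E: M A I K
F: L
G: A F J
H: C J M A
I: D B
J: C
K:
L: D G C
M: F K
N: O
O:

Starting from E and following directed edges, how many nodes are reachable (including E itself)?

13

BFS from E visits: E, A, I, K, M, C, G, J, B, D, F, H, L
Reachable nodes: 13 of 15 total.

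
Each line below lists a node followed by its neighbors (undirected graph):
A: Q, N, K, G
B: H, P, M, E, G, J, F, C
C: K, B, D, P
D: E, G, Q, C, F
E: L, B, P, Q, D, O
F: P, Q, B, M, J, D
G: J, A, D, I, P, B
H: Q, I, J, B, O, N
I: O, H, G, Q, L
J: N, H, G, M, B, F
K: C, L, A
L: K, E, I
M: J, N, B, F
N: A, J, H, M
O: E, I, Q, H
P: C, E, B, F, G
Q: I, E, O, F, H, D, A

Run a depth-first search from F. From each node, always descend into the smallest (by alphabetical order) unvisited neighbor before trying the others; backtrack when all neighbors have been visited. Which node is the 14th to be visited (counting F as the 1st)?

Visit F
F → B
B → C
C → D
D → E
E → L
L → I
I → G
G → A
A → K
A → N
N → H
H → J
J → M
H → O
O → Q
G → P

Visit order: F, B, C, D, E, L, I, G, A, K, N, H, J, M, O, Q, P

M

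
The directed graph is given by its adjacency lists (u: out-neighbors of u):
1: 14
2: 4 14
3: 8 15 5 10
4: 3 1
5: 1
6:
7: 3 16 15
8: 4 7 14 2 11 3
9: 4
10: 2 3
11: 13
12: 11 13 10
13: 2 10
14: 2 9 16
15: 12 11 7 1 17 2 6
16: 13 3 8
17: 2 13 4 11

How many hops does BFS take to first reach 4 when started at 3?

Level 0: 3
Level 1: 5, 8, 10, 15
Level 2: 1, 2, 4, 6, 7, 11, 12, 14, 17
Level 3: 9, 13, 16
4 first appears at level 2.

2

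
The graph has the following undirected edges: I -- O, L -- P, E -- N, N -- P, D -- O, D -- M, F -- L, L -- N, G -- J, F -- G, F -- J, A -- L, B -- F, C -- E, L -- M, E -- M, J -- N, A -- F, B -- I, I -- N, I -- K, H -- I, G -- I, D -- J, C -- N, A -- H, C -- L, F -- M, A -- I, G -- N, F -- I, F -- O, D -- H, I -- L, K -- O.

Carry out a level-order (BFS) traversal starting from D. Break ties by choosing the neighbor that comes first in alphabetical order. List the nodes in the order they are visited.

Visit D; enqueue H, J, M, O → queue [H, J, M, O]
Visit H; enqueue A, I → queue [J, M, O, A, I]
Visit J; enqueue F, G, N → queue [M, O, A, I, F, G, N]
Visit M; enqueue E, L → queue [O, A, I, F, G, N, E, L]
Visit O; enqueue K → queue [A, I, F, G, N, E, L, K]
Visit A → queue [I, F, G, N, E, L, K]
Visit I; enqueue B → queue [F, G, N, E, L, K, B]
Visit F → queue [G, N, E, L, K, B]
Visit G → queue [N, E, L, K, B]
Visit N; enqueue C, P → queue [E, L, K, B, C, P]
Visit E → queue [L, K, B, C, P]
Visit L → queue [K, B, C, P]
Visit K → queue [B, C, P]
Visit B → queue [C, P]
Visit C → queue [P]
Visit P → queue []

D, H, J, M, O, A, I, F, G, N, E, L, K, B, C, P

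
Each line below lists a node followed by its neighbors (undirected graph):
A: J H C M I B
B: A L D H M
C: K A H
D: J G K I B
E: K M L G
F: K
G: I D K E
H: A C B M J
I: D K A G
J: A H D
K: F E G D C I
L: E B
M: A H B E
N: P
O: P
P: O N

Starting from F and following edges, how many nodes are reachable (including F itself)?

13

BFS from F visits: F, K, E, G, D, C, I, M, L, J, B, A, H
Reachable nodes: 13 of 16 total.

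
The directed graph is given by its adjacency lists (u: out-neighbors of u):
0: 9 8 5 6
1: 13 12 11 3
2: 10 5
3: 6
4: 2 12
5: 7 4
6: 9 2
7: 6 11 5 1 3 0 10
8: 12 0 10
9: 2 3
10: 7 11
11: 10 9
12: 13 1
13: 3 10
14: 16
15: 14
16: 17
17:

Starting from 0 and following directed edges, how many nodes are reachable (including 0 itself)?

14

BFS from 0 visits: 0, 9, 8, 5, 6, 2, 3, 12, 10, 7, 4, 13, 1, 11
Reachable nodes: 14 of 18 total.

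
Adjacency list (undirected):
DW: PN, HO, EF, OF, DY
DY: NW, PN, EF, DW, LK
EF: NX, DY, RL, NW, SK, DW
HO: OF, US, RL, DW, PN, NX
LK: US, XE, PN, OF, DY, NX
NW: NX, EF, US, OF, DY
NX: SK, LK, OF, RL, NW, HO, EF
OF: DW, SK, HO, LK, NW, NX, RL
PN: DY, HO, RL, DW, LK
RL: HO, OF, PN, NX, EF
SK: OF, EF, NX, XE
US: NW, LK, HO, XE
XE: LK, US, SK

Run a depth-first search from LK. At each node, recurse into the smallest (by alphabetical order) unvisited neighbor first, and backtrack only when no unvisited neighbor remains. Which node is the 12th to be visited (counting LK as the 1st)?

Visit LK
LK → DY
DY → DW
DW → EF
EF → NW
NW → NX
NX → HO
HO → OF
OF → RL
RL → PN
OF → SK
SK → XE
XE → US

Visit order: LK, DY, DW, EF, NW, NX, HO, OF, RL, PN, SK, XE, US

XE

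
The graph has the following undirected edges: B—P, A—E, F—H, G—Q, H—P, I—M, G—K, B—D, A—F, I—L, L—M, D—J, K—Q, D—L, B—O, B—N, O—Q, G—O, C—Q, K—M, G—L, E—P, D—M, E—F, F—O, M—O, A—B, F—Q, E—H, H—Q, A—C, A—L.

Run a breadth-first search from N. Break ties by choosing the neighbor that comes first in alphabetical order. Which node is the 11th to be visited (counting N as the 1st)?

J

Visit N; enqueue B → queue [B]
Visit B; enqueue A, D, O, P → queue [A, D, O, P]
Visit A; enqueue C, E, F, L → queue [D, O, P, C, E, F, L]
Visit D; enqueue J, M → queue [O, P, C, E, F, L, J, M]
Visit O; enqueue G, Q → queue [P, C, E, F, L, J, M, G, Q]
Visit P; enqueue H → queue [C, E, F, L, J, M, G, Q, H]
Visit C → queue [E, F, L, J, M, G, Q, H]
Visit E → queue [F, L, J, M, G, Q, H]
Visit F → queue [L, J, M, G, Q, H]
Visit L; enqueue I → queue [J, M, G, Q, H, I]
Visit J → queue [M, G, Q, H, I]
Visit M; enqueue K → queue [G, Q, H, I, K]
Visit G → queue [Q, H, I, K]
Visit Q → queue [H, I, K]
Visit H → queue [I, K]
Visit I → queue [K]
Visit K → queue []

Visit order: N, B, A, D, O, P, C, E, F, L, J, M, G, Q, H, I, K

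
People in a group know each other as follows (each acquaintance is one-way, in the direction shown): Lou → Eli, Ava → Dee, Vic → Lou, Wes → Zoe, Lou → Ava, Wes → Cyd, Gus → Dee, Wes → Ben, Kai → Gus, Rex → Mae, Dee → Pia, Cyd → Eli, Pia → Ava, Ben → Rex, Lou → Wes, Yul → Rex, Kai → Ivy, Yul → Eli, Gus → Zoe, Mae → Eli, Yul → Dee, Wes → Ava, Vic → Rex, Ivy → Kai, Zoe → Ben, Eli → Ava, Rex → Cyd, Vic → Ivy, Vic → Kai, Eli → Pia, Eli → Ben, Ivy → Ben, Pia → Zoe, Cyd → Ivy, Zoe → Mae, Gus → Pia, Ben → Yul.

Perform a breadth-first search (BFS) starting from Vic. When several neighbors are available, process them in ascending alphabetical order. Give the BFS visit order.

Visit Vic; enqueue Ivy, Kai, Lou, Rex → queue [Ivy, Kai, Lou, Rex]
Visit Ivy; enqueue Ben → queue [Kai, Lou, Rex, Ben]
Visit Kai; enqueue Gus → queue [Lou, Rex, Ben, Gus]
Visit Lou; enqueue Ava, Eli, Wes → queue [Rex, Ben, Gus, Ava, Eli, Wes]
Visit Rex; enqueue Cyd, Mae → queue [Ben, Gus, Ava, Eli, Wes, Cyd, Mae]
Visit Ben; enqueue Yul → queue [Gus, Ava, Eli, Wes, Cyd, Mae, Yul]
Visit Gus; enqueue Dee, Pia, Zoe → queue [Ava, Eli, Wes, Cyd, Mae, Yul, Dee, Pia, Zoe]
Visit Ava → queue [Eli, Wes, Cyd, Mae, Yul, Dee, Pia, Zoe]
Visit Eli → queue [Wes, Cyd, Mae, Yul, Dee, Pia, Zoe]
Visit Wes → queue [Cyd, Mae, Yul, Dee, Pia, Zoe]
Visit Cyd → queue [Mae, Yul, Dee, Pia, Zoe]
Visit Mae → queue [Yul, Dee, Pia, Zoe]
Visit Yul → queue [Dee, Pia, Zoe]
Visit Dee → queue [Pia, Zoe]
Visit Pia → queue [Zoe]
Visit Zoe → queue []

Vic -> Ivy -> Kai -> Lou -> Rex -> Ben -> Gus -> Ava -> Eli -> Wes -> Cyd -> Mae -> Yul -> Dee -> Pia -> Zoe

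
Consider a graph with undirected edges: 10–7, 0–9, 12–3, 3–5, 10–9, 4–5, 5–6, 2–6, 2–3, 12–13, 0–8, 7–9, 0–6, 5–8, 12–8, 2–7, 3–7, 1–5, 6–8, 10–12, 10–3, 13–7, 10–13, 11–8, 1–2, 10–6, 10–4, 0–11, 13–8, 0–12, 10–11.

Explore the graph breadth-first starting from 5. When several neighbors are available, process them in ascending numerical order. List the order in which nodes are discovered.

5, 1, 3, 4, 6, 8, 2, 7, 10, 12, 0, 11, 13, 9

Visit 5; enqueue 1, 3, 4, 6, 8 → queue [1, 3, 4, 6, 8]
Visit 1; enqueue 2 → queue [3, 4, 6, 8, 2]
Visit 3; enqueue 7, 10, 12 → queue [4, 6, 8, 2, 7, 10, 12]
Visit 4 → queue [6, 8, 2, 7, 10, 12]
Visit 6; enqueue 0 → queue [8, 2, 7, 10, 12, 0]
Visit 8; enqueue 11, 13 → queue [2, 7, 10, 12, 0, 11, 13]
Visit 2 → queue [7, 10, 12, 0, 11, 13]
Visit 7; enqueue 9 → queue [10, 12, 0, 11, 13, 9]
Visit 10 → queue [12, 0, 11, 13, 9]
Visit 12 → queue [0, 11, 13, 9]
Visit 0 → queue [11, 13, 9]
Visit 11 → queue [13, 9]
Visit 13 → queue [9]
Visit 9 → queue []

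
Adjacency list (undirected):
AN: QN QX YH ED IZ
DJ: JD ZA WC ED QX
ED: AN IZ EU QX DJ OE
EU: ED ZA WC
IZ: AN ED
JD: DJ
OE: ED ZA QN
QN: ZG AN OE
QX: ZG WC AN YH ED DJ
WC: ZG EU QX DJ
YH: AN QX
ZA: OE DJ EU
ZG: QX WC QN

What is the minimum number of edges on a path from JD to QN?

Level 0: JD
Level 1: DJ
Level 2: ED, QX, WC, ZA
Level 3: AN, EU, IZ, OE, YH, ZG
Level 4: QN
QN first appears at level 4.

4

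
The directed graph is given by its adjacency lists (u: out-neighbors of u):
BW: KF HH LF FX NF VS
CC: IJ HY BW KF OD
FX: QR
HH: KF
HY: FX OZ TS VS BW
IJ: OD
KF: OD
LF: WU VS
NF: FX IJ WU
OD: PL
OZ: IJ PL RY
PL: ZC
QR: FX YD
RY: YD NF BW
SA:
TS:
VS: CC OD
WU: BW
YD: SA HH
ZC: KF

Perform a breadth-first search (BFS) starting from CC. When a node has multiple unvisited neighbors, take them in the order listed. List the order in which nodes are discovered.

Visit CC; enqueue IJ, HY, BW, KF, OD → queue [IJ, HY, BW, KF, OD]
Visit IJ → queue [HY, BW, KF, OD]
Visit HY; enqueue FX, OZ, TS, VS → queue [BW, KF, OD, FX, OZ, TS, VS]
Visit BW; enqueue HH, LF, NF → queue [KF, OD, FX, OZ, TS, VS, HH, LF, NF]
Visit KF → queue [OD, FX, OZ, TS, VS, HH, LF, NF]
Visit OD; enqueue PL → queue [FX, OZ, TS, VS, HH, LF, NF, PL]
Visit FX; enqueue QR → queue [OZ, TS, VS, HH, LF, NF, PL, QR]
Visit OZ; enqueue RY → queue [TS, VS, HH, LF, NF, PL, QR, RY]
Visit TS → queue [VS, HH, LF, NF, PL, QR, RY]
Visit VS → queue [HH, LF, NF, PL, QR, RY]
Visit HH → queue [LF, NF, PL, QR, RY]
Visit LF; enqueue WU → queue [NF, PL, QR, RY, WU]
Visit NF → queue [PL, QR, RY, WU]
Visit PL; enqueue ZC → queue [QR, RY, WU, ZC]
Visit QR; enqueue YD → queue [RY, WU, ZC, YD]
Visit RY → queue [WU, ZC, YD]
Visit WU → queue [ZC, YD]
Visit ZC → queue [YD]
Visit YD; enqueue SA → queue [SA]
Visit SA → queue []

CC -> IJ -> HY -> BW -> KF -> OD -> FX -> OZ -> TS -> VS -> HH -> LF -> NF -> PL -> QR -> RY -> WU -> ZC -> YD -> SA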